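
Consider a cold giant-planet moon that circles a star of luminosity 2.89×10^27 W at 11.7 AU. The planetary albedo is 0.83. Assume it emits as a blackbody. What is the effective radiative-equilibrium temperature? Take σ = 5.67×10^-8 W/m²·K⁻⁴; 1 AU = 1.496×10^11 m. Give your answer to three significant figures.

86.6 kelvin

Orbital distance: d = 11.7 AU = 1.750×10^12 m.
Spreading L over a sphere of radius d: S = 2.89×10^27/(4π·1.75×10^12²) = 75.07 W/m².
The planet absorbs (1−α)S over its disc πR² and re-emits over 4πR², so the mean absorbed flux is (1−0.83)·75.07/4 = 3.190 W/m².
In equilibrium σT⁴ equals this, so T = 86.61 K.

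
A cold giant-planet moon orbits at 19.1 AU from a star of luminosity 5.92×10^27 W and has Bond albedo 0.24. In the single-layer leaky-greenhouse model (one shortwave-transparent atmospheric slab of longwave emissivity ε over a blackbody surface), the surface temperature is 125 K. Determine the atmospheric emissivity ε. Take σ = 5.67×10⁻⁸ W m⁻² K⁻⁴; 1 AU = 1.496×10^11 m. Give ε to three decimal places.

0.416

Orbital distance: d = 19.1 AU = 2.857×10^12 m.
Spreading L over a sphere of radius d: S = 5.92×10^27/(4π·2.86×10^12²) = 57.70 W m⁻².
TOA balance gives T_e = 117.9 K.
Inverting T_s⁴ = 2T_e⁴/(2−ε): (T_e/T_s)⁴ = 0.7920, so ε = 2(1 − 0.7920) = 0.4160.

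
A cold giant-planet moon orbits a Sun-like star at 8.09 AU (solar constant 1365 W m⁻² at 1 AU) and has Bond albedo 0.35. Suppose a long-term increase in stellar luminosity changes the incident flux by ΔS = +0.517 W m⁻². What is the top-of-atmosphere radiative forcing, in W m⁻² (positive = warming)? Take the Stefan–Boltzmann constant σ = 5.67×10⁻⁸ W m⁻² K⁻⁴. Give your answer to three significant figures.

0.0840 W m⁻²

By the inverse-square law, S = 1365/8.09² = 20.86 W m⁻².
TOA radiative forcing: ΔF = (1−α)ΔS/4 = 0.65·(+0.517)/4 = 0.08401 W m⁻².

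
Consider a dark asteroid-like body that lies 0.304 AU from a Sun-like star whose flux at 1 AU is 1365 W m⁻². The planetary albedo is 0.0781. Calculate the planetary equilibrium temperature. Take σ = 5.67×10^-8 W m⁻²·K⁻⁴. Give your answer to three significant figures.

Irradiance scales as 1/d², so S = 1365 W m⁻² × (1/0.304)² = 14770 W m⁻².
The planet absorbs (1−α)S over its disc πR² and re-emits over 4πR², so the mean absorbed flux is (1−0.0781)·14770/4 = 3404 W m⁻².
Set σT⁴ = 3404 → T = (3404/σ)^(1/4) = 495.0 K.

495 K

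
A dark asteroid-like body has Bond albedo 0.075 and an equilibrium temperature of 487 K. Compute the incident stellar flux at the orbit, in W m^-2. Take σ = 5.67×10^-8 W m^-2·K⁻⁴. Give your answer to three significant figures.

From S(1−α)/4 = σT⁴: S = 4σT⁴/(1−α).
σT⁴ = 5.67×10⁻⁸·(487)⁴ = 3189 W m^-2.
S = 4·3189/0.925 = 13790 W m^-2.

13800 W m^-2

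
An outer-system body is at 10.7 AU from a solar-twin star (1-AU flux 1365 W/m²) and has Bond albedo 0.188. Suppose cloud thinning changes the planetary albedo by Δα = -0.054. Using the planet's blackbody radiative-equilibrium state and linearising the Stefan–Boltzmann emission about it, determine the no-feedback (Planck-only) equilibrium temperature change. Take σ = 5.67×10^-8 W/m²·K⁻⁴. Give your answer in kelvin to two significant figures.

1.3 K

Irradiance scales as 1/d², so S = 1365 W/m² × (1/10.7)² = 11.92 W/m².
The baseline emission temperature is T_e = 80.83 K.
TOA radiative forcing: ΔF = −S·Δα/4 = −11.92·(-0.054)/4 = 0.1610 W/m².
Planck response: λ_P = 4σT_e³ = 4·5.67×10⁻⁸·(80.83)³ = 0.1198 W/m²/K.
ΔT₀ = ΔF/λ_P = 0.1610/0.1198 = 1.34 K.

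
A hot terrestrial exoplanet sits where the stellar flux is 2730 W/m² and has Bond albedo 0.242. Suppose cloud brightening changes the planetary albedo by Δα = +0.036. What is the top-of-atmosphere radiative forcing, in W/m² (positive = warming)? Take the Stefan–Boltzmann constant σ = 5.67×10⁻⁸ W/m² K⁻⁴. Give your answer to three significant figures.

-24.6 W/m²

ΔF = −(S/4)Δα = −(2730/4)×(+0.036) = -24.57 W/m².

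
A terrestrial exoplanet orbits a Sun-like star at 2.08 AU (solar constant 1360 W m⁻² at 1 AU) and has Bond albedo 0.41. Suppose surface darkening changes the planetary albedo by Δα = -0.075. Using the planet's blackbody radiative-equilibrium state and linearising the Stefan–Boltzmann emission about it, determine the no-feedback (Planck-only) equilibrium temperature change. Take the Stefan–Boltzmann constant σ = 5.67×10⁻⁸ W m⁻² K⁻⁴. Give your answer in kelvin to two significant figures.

By the inverse-square law, S = 1360/2.08² = 314.3 W m⁻².
Reference equilibrium: T_e = [S(1−α)/(4σ)]^(1/4) = 169.1 K.
ΔF = −(S/4)Δα = −(314.3/4)×(-0.075) = 5.894 W m⁻².
Planck response: λ_P = 4σT_e³ = 4·5.67×10⁻⁸·(169.1)³ = 1.097 W m⁻²/K.
So ΔT₀ = 5.894/1.097 = 5.37 K.

5.4 K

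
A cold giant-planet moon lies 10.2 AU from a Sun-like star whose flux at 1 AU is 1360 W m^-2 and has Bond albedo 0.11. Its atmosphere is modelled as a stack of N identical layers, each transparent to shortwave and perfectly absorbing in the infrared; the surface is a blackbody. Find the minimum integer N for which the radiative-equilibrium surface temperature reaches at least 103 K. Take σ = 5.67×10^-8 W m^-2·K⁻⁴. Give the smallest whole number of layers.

Irradiance scales as 1/d², so S = 1360 W m^-2 × (1/10.2)² = 13.07 W m^-2.
The effective emission temperature is T_e = [S(1−α)/(4σ)]^¼ = 84.63 K.
Need (N+1)T_e⁴ ≥ T_s⁴, i.e. N+1 ≥ (103/84.63)⁴ = 2.194.
The minimum whole number is N = 2.

2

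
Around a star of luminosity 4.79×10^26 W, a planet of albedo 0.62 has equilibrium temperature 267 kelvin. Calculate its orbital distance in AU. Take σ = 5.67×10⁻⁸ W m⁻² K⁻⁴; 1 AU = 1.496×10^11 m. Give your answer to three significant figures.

0.749 AU

Energy balance gives S = 4σT⁴/(1−α) = 3033 W m⁻².
S = L/(4πd²) → d = √(L/4πS) = √(4.79×10^26/(4π·3033)) = 1.121×10^11 m = 0.7493 AU.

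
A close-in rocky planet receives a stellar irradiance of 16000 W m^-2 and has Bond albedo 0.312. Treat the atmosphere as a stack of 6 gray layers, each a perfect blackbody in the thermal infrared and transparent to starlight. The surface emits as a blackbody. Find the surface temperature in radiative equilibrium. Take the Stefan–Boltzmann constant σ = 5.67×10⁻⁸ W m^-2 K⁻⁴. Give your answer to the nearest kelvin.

763 K

The effective emission temperature is T_e = [S(1−α)/(4σ)]^¼ = 469.4 K.
With N = 6 opaque layers, T_s = (N+1)^(1/4)·T_e = 7^(1/4)·469.4 = 763.5 K.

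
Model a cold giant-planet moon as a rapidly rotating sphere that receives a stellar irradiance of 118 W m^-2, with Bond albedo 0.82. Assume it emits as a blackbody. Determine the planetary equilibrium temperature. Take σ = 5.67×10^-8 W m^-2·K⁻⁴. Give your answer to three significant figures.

The planet absorbs (1−α)S over its disc πR² and re-emits over 4πR², so the mean absorbed flux is (1−0.82)·118.0/4 = 5.310 W m^-2.
In equilibrium σT⁴ equals this, so T = 98.37 K.

98.4 K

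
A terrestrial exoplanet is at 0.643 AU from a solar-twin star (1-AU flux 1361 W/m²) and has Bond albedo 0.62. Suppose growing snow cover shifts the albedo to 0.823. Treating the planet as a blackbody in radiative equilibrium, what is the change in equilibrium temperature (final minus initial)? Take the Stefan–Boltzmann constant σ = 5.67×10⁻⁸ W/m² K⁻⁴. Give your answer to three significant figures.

Flux at the orbit: S = 1361/(0.643)² = 3292 W/m².
Before: T₁ = [3292·0.38/(4σ)]^(1/4) = 272.5 K.
With α = 0.823, T₂ = 225.1 K.
Change: 225.1 − 272.5 = -47.38 K.

-47.4 kelvin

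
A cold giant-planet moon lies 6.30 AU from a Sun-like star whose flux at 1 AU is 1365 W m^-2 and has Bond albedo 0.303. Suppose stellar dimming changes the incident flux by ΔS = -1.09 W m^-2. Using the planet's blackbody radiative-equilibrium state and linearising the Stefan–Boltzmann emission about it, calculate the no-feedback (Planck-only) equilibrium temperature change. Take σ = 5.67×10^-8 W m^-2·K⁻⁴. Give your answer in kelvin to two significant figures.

By the inverse-square law, S = 1365/6.30² = 34.39 W m^-2.
Reference equilibrium: T_e = [S(1−α)/(4σ)]^(1/4) = 101.4 K.
ΔF = Δ[S(1−α)]/4 = (1−0.303)·-1.09/4 = -0.1899 W m^-2.
The Planck feedback parameter is 4σT_e³ = 0.2364 W m^-2/K.
So ΔT₀ = -0.1899/0.2364 = -0.803 K.

-0.80 kelvin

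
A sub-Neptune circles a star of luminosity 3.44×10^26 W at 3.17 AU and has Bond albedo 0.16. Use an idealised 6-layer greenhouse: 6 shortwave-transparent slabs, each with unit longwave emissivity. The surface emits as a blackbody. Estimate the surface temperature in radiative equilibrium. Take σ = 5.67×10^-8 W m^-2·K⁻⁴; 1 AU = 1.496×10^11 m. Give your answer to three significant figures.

237 K

d = 3.17 × 1.496×10^11 m = 4.742×10^11 m.
Spreading L over a sphere of radius d: S = 3.44×10^26/(4π·4.74×10^11²) = 121.7 W m^-2.
Top-of-atmosphere balance: σT_e⁴ = S(1−α)/4 = 25.56 W m^-2 → T_e = 145.7 K.
For an N-layer opaque stack, T_s⁴ = (N+1)T_e⁴, hence T_s = (7)^(1/4)×145.7 K = 237.0 K.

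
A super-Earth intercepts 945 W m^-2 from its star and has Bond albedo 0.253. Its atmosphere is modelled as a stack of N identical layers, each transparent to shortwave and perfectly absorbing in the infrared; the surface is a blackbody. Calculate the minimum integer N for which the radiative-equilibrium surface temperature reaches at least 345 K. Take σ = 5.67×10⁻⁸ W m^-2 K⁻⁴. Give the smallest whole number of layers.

OLR = S(1−α)/4 = 176.5 W m^-2; the top layer radiates at T_e = 236.2 K.
T_s = (N+1)^(1/4)·T_e ≥ 345 K requires N+1 ≥ (T_s/T_e)⁴ = (345/236.2)⁴ = 4.552.
The minimum whole number is N = 4.

4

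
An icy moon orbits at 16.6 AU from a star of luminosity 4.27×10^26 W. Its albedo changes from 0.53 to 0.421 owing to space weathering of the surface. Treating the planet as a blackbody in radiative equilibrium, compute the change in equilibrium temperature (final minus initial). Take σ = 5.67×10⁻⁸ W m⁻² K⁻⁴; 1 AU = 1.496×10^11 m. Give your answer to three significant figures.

d = 16.6 × 1.496×10^11 m = 2.483×10^12 m.
Spreading L over a sphere of radius d: S = 4.27×10^26/(4π·2.48×10^12²) = 5.510 W m⁻².
Before: T₁ = [5.510·0.47/(4σ)]^(1/4) = 58.13 K.
With α = 0.421, T₂ = 61.24 K.
Change: 61.24 − 58.13 = 3.111 K.

3.11 K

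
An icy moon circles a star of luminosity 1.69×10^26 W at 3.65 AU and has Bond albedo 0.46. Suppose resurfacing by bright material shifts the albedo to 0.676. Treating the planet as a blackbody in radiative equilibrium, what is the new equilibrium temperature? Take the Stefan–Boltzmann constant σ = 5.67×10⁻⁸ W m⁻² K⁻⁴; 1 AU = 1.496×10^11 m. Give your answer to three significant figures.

89.6 K

Orbital distance: d = 3.65 AU = 5.460×10^11 m.
Flux at the orbit: S = L/(4πd²) = 1.69×10^26/(4π·(5.46×10^11)²) = 45.11 W m⁻².
New equilibrium: T₂ = [(1−0.676)·45.11/(4σ)]^(1/4) = 89.59 K.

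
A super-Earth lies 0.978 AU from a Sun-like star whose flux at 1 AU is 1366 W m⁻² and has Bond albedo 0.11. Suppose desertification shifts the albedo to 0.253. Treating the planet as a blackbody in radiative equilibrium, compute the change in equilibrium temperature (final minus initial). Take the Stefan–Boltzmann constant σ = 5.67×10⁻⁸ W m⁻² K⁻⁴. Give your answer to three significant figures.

Flux at the orbit: S = 1366/(0.978)² = 1428 W m⁻².
Before: T₁ = [1428·0.89/(4σ)]^(1/4) = 273.6 K.
Final:   T₂ = [S(1−0.253)/(4σ)]^(1/4) = 261.9 K.
ΔT = T₂ − T₁ = -11.72 K.

-11.7 K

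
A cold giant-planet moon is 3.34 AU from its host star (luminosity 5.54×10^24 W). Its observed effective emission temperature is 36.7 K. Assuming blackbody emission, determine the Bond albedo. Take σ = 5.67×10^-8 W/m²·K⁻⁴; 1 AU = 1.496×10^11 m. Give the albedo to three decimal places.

0.767

Orbital distance: d = 3.34 AU = 4.997×10^11 m.
Spreading L over a sphere of radius d: S = 5.54×10^24/(4π·5.00×10^11²) = 1.766 W/m².
Rearranging the radiative balance, α = 1 − 4σT⁴/S.
4σT⁴ = 4·5.67×10⁻⁸·(36.7)⁴ = 0.4114 W/m².
Hence α = 1 − 0.4114/1.766 = 0.7670.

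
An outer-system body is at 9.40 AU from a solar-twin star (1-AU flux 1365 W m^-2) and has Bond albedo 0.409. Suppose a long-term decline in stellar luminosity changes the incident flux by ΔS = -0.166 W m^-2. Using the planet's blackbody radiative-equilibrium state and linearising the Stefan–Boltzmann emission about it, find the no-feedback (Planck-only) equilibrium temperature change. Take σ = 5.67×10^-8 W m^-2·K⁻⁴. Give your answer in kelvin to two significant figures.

Flux at the orbit: S = 1365/(9.40)² = 15.45 W m^-2.
Reference equilibrium: T_e = [S(1−α)/(4σ)]^(1/4) = 79.65 K.
Only a fraction (1−α) is absorbed and it's spread over 4πR², so ΔF = (1−α)ΔS/4 = -0.02453 W m^-2.
Planck response: λ_P = 4σT_e³ = 4·5.67×10⁻⁸·(79.65)³ = 0.1146 W m^-2/K.
So ΔT₀ = -0.02453/0.1146 = -0.214 K.

-0.21 kelvin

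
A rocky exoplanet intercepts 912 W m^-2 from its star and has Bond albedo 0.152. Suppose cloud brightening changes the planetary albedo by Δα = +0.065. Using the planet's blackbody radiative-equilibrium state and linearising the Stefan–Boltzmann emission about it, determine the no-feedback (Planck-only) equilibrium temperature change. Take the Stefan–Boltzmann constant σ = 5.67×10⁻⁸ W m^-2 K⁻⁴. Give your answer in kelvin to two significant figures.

-4.6 K

The baseline emission temperature is T_e = 241.7 K.
The change in absorbed flux is Δ[S(1−α)/4] = −SΔα/4 = -14.82 W m^-2.
Linearising σT⁴ gives d(σT⁴)/dT = 4σT_e³ = 3.200 W m^-2 per K.
Hence the no-feedback warming is ΔF/(4σT_e³) = -4.63 K.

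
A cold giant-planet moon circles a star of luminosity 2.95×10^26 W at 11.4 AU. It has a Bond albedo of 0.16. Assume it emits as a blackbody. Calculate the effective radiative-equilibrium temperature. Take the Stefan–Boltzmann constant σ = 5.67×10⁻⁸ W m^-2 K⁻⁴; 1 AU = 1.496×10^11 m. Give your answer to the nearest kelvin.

Orbital distance: d = 11.4 AU = 1.705×10^12 m.
Spreading L over a sphere of radius d: S = 2.95×10^26/(4π·1.71×10^12²) = 8.071 W m^-2.
Absorbed flux (global mean): S(1−α)/4 = 8.071·0.84/4 = 1.695 W m^-2.
In equilibrium σT⁴ equals this, so T = 73.94 K.

74 K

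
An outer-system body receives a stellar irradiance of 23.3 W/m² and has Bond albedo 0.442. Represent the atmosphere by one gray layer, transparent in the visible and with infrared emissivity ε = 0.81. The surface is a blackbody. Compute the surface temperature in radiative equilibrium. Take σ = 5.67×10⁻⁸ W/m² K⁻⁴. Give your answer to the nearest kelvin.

The planet radiates to space at T_e = [S(1−α)/(4σ)]^(1/4) = 87.01 K.
For a single slab of emissivity ε, T_s⁴ = 2T_e⁴/(2−ε); thus T_s = 87.01·(1.681)^(1/4) = 99.07 K.

99 kelvin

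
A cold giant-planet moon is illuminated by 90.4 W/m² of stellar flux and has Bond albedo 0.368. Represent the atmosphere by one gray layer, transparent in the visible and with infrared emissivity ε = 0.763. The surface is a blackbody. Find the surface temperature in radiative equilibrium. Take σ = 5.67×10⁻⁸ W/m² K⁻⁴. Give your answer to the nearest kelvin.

142 K

At the top of the atmosphere, σT_e⁴ = S(1−α)/4 = 14.28 W/m², giving T_e = 126.0 K.
Surface balance with a leaky layer gives σT_s⁴ = σT_e⁴·2/(2−ε), so T_s = T_e·[2/(2−0.763)]^(1/4) = 142.1 K.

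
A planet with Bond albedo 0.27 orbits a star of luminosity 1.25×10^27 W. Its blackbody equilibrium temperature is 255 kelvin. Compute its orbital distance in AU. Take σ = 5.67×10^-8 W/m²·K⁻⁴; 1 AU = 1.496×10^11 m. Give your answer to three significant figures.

The flux needed for this T is 4σT⁴/(1−0.27) = 1314 W/m².
Then d = [L/(4πS)]^(1/2) = 2.752×10^11 m, i.e. 1.839 AU.

1.84 AU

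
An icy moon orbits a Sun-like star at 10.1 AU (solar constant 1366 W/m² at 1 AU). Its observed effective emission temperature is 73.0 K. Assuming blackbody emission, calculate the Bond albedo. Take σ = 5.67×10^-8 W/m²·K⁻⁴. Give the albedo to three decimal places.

By the inverse-square law, S = 1366/10.1² = 13.39 W/m².
From σT⁴ = S(1−α)/4 we invert for α: 1−α = 4σT⁴/S.
σT⁴ = 1.610 W/m², so 4σT⁴ = 6.441 W/m².
Hence α = 1 − 6.441/13.39 = 0.5190.

0.519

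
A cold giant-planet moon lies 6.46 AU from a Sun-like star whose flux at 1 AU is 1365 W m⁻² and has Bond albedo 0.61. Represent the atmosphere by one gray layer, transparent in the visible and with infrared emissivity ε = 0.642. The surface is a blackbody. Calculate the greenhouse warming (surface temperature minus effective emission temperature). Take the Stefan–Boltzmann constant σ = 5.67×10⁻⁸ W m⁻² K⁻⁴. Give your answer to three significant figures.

By the inverse-square law, S = 1365/6.46² = 32.71 W m⁻².
Effective emission temperature (TOA balance): σT_e⁴ = S(1−α)/4 = 3.189 W m⁻² → T_e = 86.60 K.
The surface balance (absorbed SW + ε·downward IR = σT_s⁴) with T_a⁴ = T_s⁴/2 reduces to T_s = T_e·[2/(2−ε)]^¼ = 95.40 K.
Greenhouse warming: T_s − T_e = 8.801 K.

8.80 K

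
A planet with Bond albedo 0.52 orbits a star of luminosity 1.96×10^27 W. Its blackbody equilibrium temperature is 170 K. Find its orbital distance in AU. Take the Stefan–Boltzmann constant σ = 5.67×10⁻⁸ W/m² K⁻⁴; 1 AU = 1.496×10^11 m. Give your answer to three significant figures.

The flux needed for this T is 4σT⁴/(1−0.52) = 394.6 W/m².
From L = 4πd²S, d = √(1.96×10^27/(4π·394.6)) = 6.287×10^11 m = 4.202 AU.

4.20 AU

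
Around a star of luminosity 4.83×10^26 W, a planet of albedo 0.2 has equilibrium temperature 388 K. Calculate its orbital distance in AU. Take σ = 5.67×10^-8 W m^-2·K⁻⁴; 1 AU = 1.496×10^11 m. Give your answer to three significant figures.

0.517 AU

The flux needed for this T is 4σT⁴/(1−0.2) = 6425 W m^-2.
From L = 4πd²S, d = √(4.83×10^26/(4π·6425)) = 7.734×10^10 m = 0.5170 AU.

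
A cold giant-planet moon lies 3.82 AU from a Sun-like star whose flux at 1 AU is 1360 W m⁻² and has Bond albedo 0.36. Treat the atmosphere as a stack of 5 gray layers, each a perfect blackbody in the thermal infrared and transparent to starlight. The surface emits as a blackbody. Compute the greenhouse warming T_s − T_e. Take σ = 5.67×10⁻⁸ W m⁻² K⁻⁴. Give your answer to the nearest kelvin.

72 K

Flux at the orbit: S = 1360/(3.82)² = 93.20 W m⁻².
Top-of-atmosphere balance: σT_e⁴ = S(1−α)/4 = 14.91 W m⁻² → T_e = 127.3 K.
T_s = (N+1)^(1/4)·T_e = 199.3 K.
So the greenhouse effect raises the surface by 199.3 − 127.3 = 71.96 K.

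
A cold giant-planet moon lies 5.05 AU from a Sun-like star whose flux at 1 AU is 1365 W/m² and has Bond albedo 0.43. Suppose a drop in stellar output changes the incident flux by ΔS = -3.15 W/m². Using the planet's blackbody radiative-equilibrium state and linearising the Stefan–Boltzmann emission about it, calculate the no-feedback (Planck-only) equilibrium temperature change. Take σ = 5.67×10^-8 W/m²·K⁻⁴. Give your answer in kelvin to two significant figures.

Irradiance scales as 1/d², so S = 1365 W/m² × (1/5.05)² = 53.52 W/m².
The baseline emission temperature is T_e = 107.7 K.
TOA radiative forcing: ΔF = (1−α)ΔS/4 = 0.57·(-3.15)/4 = -0.4489 W/m².
Linearising σT⁴ gives d(σT⁴)/dT = 4σT_e³ = 0.2833 W/m² per K.
Hence the no-feedback warming is ΔF/(4σT_e³) = -1.58 K.

-1.6 K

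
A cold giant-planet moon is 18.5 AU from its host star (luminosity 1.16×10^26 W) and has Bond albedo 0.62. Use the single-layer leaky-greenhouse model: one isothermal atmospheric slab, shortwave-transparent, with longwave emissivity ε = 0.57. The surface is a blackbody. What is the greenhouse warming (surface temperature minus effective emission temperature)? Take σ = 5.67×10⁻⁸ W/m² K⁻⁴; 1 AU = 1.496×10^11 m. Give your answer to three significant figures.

3.30 kelvin

d = 18.5 × 1.496×10^11 m = 2.768×10^12 m.
Flux at the orbit: S = L/(4πd²) = 1.16×10^26/(4π·(2.77×10^12)²) = 1.205 W/m².
The planet radiates to space at T_e = [S(1−α)/(4σ)]^(1/4) = 37.70 K.
The surface balance (absorbed SW + ε·downward IR = σT_s⁴) with T_a⁴ = T_s⁴/2 reduces to T_s = T_e·[2/(2−ε)]^¼ = 40.99 K.
The atmosphere warms the surface by 3.298 K.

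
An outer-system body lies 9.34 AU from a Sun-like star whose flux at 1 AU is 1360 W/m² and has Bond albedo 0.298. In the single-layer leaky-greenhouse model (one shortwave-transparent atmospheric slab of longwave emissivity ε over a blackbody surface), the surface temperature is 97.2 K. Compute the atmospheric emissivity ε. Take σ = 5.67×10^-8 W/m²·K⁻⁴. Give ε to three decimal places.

0.919

Flux at the orbit: S = 1360/(9.34)² = 15.59 W/m².
First, T_e = [15.59·(1−0.298)/(4σ)]^(1/4) = 83.35 K.
T_s⁴ = T_e⁴·2/(2−ε) → ε = 2 − 2(T_e/T_s)⁴ = 2 − 2·(83.35/97.2)⁴ = 0.9188.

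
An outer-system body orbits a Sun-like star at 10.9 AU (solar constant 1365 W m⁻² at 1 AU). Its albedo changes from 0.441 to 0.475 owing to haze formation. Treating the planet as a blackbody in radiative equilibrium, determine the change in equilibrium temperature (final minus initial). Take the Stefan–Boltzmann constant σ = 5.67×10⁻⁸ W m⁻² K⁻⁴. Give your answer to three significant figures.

Irradiance scales as 1/d², so S = 1365 W m⁻² × (1/10.9)² = 11.49 W m⁻².
Initial: T₁ = [S(1−0.441)/(4σ)]^(1/4) = 72.95 K.
With α = 0.475, T₂ = 71.81 K.
Change: 71.81 − 72.95 = -1.135 K.

-1.14 kelvin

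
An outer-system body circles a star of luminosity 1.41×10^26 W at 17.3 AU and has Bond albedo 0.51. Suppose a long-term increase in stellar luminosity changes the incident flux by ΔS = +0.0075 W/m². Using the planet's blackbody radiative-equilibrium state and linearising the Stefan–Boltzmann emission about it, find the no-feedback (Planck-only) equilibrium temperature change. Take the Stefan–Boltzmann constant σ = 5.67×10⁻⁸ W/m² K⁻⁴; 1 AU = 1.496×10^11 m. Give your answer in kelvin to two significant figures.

0.049 kelvin

Orbital distance: d = 17.3 AU = 2.588×10^12 m.
S = L/(4πd²) = 1.675 W/m².
The baseline emission temperature is T_e = 43.62 K.
ΔF = Δ[S(1−α)]/4 = (1−0.51)·+0.0075/4 = 9.187×10^-4 W/m².
The Planck feedback parameter is 4σT_e³ = 0.01882 W/m²/K.
Hence the no-feedback warming is ΔF/(4σT_e³) = 0.0488 K.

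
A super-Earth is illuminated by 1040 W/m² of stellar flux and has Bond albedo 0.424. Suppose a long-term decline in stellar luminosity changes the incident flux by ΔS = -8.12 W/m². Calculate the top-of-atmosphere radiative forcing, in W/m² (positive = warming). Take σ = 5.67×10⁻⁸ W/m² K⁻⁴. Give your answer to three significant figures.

Only a fraction (1−α) is absorbed and it's spread over 4πR², so ΔF = (1−α)ΔS/4 = -1.169 W/m².

-1.17 W/m²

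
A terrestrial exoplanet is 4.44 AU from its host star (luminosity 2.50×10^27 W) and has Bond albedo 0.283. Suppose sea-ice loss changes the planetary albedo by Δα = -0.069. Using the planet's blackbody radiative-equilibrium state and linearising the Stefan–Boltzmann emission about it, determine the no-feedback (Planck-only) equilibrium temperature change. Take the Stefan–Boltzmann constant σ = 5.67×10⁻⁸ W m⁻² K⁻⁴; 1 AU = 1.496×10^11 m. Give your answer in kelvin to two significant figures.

Orbital distance: d = 4.44 AU = 6.642×10^11 m.
S = L/(4πd²) = 450.9 W m⁻².
Unperturbed T_e = [450.9·(1−0.283)/(4σ)]^¼ = 194.3 K.
TOA radiative forcing: ΔF = −S·Δα/4 = −450.9·(-0.069)/4 = 7.778 W m⁻².
Planck response: λ_P = 4σT_e³ = 4·5.67×10⁻⁸·(194.3)³ = 1.664 W m⁻²/K.
So ΔT₀ = 7.778/1.664 = 4.67 K.

4.7 K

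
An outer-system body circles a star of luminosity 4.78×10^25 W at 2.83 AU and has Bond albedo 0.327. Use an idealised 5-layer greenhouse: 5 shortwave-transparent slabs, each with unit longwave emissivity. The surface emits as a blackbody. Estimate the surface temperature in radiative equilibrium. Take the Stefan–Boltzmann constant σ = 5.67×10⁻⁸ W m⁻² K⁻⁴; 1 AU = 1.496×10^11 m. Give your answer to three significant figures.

d = 2.83 × 1.496×10^11 m = 4.234×10^11 m.
Flux at the orbit: S = L/(4πd²) = 4.78×10^25/(4π·(4.23×10^11)²) = 21.22 W m⁻².
The effective emission temperature is T_e = [S(1−α)/(4σ)]^¼ = 89.08 K.
Layer-by-layer balance gives σT_s⁴ = (N+1)σT_e⁴, so T_s = 6^¼·89.08 = 139.4 K.

139 K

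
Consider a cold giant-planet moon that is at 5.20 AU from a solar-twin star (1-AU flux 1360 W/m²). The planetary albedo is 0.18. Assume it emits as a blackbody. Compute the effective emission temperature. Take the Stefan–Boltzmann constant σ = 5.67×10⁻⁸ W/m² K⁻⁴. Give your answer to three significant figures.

Irradiance scales as 1/d², so S = 1360 W/m² × (1/5.20)² = 50.30 W/m².
Averaging over the sphere, the absorbed flux is S(1−α)/4 = 10.31 W/m².
In equilibrium σT⁴ equals this, so T = 116.1 K.

116 kelvin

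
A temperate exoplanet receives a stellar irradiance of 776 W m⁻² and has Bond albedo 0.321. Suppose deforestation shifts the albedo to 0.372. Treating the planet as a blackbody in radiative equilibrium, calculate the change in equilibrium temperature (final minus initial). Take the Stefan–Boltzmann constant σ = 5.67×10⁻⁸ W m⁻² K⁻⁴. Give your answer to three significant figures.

With α = 0.321, T₁ = 219.5 K.
With α = 0.372, T₂ = 215.3 K.
ΔT = T₂ − T₁ = -4.244 K.

-4.24 K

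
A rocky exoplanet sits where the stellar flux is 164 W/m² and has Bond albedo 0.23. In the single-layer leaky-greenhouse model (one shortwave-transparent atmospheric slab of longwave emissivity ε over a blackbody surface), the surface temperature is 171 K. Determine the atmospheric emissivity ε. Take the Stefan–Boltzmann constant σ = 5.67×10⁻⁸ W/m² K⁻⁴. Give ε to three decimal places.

0.698

First, T_e = [164.0·(1−0.23)/(4σ)]^(1/4) = 153.6 K.
Since (2−ε)/2 = (T_e/T_s)⁴ = 0.6512, ε = 0.6976.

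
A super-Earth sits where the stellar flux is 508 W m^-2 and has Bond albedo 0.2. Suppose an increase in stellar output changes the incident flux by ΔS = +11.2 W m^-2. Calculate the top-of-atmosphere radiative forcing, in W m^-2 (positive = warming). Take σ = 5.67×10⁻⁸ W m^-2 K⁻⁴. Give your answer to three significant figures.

2.24 W m^-2

Only a fraction (1−α) is absorbed and it's spread over 4πR², so ΔF = (1−α)ΔS/4 = 2.240 W m^-2.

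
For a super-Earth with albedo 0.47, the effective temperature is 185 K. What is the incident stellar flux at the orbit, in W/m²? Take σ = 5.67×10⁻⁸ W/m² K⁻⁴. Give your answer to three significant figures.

501 W/m²

From S(1−α)/4 = σT⁴: S = 4σT⁴/(1−α).
σT⁴ = 5.67×10⁻⁸·(185)⁴ = 66.42 W/m².
So S = 4×66.42/(1−0.47) = 501.2 W/m².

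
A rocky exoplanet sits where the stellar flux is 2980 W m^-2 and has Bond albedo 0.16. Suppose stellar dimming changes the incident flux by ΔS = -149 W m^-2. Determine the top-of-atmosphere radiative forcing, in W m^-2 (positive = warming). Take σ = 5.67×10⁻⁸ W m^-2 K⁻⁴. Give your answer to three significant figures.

-31.3 W m^-2

TOA radiative forcing: ΔF = (1−α)ΔS/4 = 0.84·(-149)/4 = -31.29 W m^-2.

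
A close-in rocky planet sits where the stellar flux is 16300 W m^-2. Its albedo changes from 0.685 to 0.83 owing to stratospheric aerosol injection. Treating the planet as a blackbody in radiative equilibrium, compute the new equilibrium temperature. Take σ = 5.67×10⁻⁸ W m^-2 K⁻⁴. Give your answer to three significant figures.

New equilibrium: T₂ = [(1−0.83)·16300/(4σ)]^(1/4) = 332.5 K.

332 kelvin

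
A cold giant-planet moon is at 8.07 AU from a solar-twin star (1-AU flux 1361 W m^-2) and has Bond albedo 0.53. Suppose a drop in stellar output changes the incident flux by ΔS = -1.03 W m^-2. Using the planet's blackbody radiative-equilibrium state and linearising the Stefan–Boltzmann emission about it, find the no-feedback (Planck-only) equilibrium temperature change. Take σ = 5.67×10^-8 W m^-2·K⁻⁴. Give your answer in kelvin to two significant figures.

By the inverse-square law, S = 1361/8.07² = 20.90 W m^-2.
Unperturbed T_e = [20.90·(1−0.53)/(4σ)]^¼ = 81.12 K.
Only a fraction (1−α) is absorbed and it's spread over 4πR², so ΔF = (1−α)ΔS/4 = -0.1210 W m^-2.
Planck response: λ_P = 4σT_e³ = 4·5.67×10⁻⁸·(81.12)³ = 0.1211 W m^-2/K.
Hence the no-feedback warming is ΔF/(4σT_e³) = -1.00 K.

-1.0 K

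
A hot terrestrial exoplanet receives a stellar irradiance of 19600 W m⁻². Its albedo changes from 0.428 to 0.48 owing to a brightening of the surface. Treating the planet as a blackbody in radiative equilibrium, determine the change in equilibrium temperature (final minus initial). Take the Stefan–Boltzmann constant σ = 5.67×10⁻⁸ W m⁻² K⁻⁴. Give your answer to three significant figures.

-11.1 K

Before: T₁ = [19600·0.572/(4σ)]^(1/4) = 471.5 K.
After:  T₂ = [19600·0.52/(4σ)]^(1/4) = 460.4 K.
ΔT = T₂ − T₁ = -11.10 K.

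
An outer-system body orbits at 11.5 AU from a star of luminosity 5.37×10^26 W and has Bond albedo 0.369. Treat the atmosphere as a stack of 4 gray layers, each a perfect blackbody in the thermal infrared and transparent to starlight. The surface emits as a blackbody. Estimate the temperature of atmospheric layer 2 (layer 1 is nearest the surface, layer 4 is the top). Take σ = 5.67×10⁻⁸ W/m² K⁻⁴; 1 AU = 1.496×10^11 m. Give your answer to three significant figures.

105 K

d = 11.5 × 1.496×10^11 m = 1.720×10^12 m.
Flux at the orbit: S = L/(4πd²) = 5.37×10^26/(4π·(1.72×10^12)²) = 14.44 W/m².
The effective emission temperature is T_e = [S(1−α)/(4σ)]^¼ = 79.61 K.
Each opaque layer satisfies 2T_j⁴ = T_{j−1}⁴ + T_{j+1}⁴, giving T_k⁴ = (N+1−k)T_e⁴.
T_2 = (3)^(1/4)·79.61 = 104.8 K.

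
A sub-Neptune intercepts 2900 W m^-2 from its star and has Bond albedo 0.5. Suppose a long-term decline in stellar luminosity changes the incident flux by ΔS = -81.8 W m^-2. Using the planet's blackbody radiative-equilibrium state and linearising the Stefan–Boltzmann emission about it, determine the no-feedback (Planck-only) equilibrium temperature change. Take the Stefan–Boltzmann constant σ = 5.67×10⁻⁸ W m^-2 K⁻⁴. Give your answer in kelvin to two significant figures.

-2.0 K

The baseline emission temperature is T_e = 282.8 K.
TOA radiative forcing: ΔF = (1−α)ΔS/4 = 0.5·(-81.8)/4 = -10.22 W m^-2.
Planck response: λ_P = 4σT_e³ = 4·5.67×10⁻⁸·(282.8)³ = 5.128 W m^-2/K.
Hence the no-feedback warming is ΔF/(4σT_e³) = -1.99 K.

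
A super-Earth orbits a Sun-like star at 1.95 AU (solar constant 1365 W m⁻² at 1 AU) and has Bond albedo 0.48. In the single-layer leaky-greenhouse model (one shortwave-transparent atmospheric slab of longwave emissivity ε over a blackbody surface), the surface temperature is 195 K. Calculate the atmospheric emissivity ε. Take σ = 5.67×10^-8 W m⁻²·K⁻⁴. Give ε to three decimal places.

0.862

Flux at the orbit: S = 1365/(1.95)² = 359.0 W m⁻².
TOA balance gives T_e = 169.4 K.
Inverting T_s⁴ = 2T_e⁴/(2−ε): (T_e/T_s)⁴ = 0.5692, so ε = 2(1 − 0.5692) = 0.8615.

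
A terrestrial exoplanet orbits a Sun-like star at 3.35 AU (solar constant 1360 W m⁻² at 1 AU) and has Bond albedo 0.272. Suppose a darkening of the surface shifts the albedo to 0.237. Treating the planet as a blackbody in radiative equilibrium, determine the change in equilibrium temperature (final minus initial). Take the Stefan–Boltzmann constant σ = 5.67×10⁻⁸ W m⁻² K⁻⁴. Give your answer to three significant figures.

By the inverse-square law, S = 1360/3.35² = 121.2 W m⁻².
Before: T₁ = [121.2·0.728/(4σ)]^(1/4) = 140.4 K.
After:  T₂ = [121.2·0.763/(4σ)]^(1/4) = 142.1 K.
ΔT = T₂ − T₁ = 1.658 K.

1.66 K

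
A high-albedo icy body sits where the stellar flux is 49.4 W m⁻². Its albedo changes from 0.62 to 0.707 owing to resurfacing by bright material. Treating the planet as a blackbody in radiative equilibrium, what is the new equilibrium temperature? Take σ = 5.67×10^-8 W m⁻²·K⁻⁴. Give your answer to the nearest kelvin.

With the new albedo, S(1−α₂)/4 = 3.619 W m⁻², so T₂ = 89.38 K.

89 K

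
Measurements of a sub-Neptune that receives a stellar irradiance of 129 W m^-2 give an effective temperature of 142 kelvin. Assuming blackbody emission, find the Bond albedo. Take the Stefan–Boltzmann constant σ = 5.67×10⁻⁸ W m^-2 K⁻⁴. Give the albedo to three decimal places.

0.285

From σT⁴ = S(1−α)/4 we invert for α: 1−α = 4σT⁴/S.
σT⁴ = 23.05 W m^-2, so 4σT⁴ = 92.21 W m^-2.
Hence α = 1 − 92.21/129.0 = 0.2852.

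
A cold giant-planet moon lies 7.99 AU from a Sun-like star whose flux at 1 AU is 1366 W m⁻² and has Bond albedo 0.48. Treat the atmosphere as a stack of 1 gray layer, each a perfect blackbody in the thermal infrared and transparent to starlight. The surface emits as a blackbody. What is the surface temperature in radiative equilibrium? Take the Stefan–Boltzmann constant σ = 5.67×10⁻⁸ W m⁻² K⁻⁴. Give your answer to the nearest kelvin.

100 K

By the inverse-square law, S = 1366/7.99² = 21.40 W m⁻².
OLR = S(1−α)/4 = 2.782 W m⁻²; the top layer radiates at T_e = 83.69 K.
With N = 1 opaque layers, T_s = (N+1)^(1/4)·T_e = 2^(1/4)·83.69 = 99.53 K.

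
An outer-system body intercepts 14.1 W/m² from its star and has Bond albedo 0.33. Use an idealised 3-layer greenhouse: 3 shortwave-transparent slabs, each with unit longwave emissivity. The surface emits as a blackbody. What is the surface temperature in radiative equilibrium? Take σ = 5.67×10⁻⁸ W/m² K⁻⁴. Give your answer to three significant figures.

114 kelvin

The effective emission temperature is T_e = [S(1−α)/(4σ)]^¼ = 80.34 K.
With N = 3 opaque layers, T_s = (N+1)^(1/4)·T_e = 4^(1/4)·80.34 = 113.6 K.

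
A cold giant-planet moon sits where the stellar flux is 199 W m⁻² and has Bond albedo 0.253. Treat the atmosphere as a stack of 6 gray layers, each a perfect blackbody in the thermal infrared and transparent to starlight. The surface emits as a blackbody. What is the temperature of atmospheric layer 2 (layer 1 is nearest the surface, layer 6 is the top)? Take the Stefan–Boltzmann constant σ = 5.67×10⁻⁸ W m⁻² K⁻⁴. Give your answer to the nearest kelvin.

239 kelvin

OLR = S(1−α)/4 = 37.16 W m⁻²; the top layer radiates at T_e = 160.0 K.
Each opaque layer satisfies 2T_j⁴ = T_{j−1}⁴ + T_{j+1}⁴, giving T_k⁴ = (N+1−k)T_e⁴.
T_2 = (5)^(1/4)·160.0 = 239.3 K.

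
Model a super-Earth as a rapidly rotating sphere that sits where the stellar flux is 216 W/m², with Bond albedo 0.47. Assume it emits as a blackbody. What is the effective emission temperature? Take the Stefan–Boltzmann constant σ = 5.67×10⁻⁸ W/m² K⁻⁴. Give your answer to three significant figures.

150 K

Averaging over the sphere, the absorbed flux is S(1−α)/4 = 28.62 W/m².
In equilibrium σT⁴ equals this, so T = 149.9 K.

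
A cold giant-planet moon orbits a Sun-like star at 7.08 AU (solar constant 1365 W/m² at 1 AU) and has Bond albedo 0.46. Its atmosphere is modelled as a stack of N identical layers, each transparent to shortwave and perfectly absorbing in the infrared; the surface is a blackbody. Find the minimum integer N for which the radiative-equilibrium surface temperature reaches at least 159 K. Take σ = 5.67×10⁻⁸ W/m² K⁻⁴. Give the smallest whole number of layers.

Flux at the orbit: S = 1365/(7.08)² = 27.23 W/m².
Top-of-atmosphere balance: σT_e⁴ = S(1−α)/4 = 3.676 W/m² → T_e = 89.73 K.
Since T_s⁴ = (N+1)T_e⁴, we need N ≥ (T_s/T_e)⁴ − 1 = 8.858.
Rounding up, N = 9.

9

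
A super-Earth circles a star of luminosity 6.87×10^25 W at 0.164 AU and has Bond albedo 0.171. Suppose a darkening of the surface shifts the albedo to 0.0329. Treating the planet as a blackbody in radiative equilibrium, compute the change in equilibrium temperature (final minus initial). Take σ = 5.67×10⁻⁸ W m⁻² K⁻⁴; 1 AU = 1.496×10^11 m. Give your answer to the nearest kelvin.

17 kelvin

Orbital distance: d = 0.164 AU = 2.453×10^10 m.
Spreading L over a sphere of radius d: S = 6.87×10^25/(4π·2.45×10^10²) = 9082 W m⁻².
With α = 0.171, T₁ = 426.9 K.
With α = 0.0329, T₂ = 443.6 K.
ΔT = T₂ − T₁ = 16.76 K.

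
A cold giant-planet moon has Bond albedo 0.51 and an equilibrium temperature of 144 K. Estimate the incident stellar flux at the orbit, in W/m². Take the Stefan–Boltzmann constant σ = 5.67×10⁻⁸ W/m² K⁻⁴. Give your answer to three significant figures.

199 W/m²

From S(1−α)/4 = σT⁴: S = 4σT⁴/(1−α).
σT⁴ = 5.67×10⁻⁸·(144)⁴ = 24.38 W/m².
S = 4·24.38/0.49 = 199.0 W/m².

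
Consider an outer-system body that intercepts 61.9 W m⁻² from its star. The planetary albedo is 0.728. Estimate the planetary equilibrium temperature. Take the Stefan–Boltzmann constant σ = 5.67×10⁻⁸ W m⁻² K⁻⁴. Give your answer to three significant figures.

92.8 kelvin

The planet absorbs (1−α)S over its disc πR² and re-emits over 4πR², so the mean absorbed flux is (1−0.728)·61.90/4 = 4.209 W m⁻².
Set σT⁴ = 4.209 → T = (4.209/σ)^(1/4) = 92.82 K.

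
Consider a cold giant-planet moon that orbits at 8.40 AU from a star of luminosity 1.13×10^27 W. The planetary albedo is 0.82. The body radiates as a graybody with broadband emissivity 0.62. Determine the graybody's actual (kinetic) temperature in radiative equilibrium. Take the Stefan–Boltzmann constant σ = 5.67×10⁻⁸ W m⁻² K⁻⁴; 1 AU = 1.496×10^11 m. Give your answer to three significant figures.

Orbital distance: d = 8.40 AU = 1.257×10^12 m.
S = L/(4πd²) = 56.94 W m⁻².
Absorbed flux (global mean): S(1−α)/4 = 56.94·0.18/4 = 2.562 W m⁻².
Equating to εσT⁴ with ε = 0.62: T = (2.562/0.62σ)^(1/4) = 92.40 K.

92.4 K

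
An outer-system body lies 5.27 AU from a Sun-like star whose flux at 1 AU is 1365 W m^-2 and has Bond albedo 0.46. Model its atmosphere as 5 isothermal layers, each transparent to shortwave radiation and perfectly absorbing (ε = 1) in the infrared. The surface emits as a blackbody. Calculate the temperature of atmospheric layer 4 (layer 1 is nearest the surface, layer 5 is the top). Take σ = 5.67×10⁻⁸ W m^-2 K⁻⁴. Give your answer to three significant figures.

124 kelvin

Irradiance scales as 1/d², so S = 1365 W m^-2 × (1/5.27)² = 49.15 W m^-2.
OLR = S(1−α)/4 = 6.635 W m^-2; the top layer radiates at T_e = 104.0 K.
In the N-layer model, layer k (counted from the surface) has T_k = (N+1−k)^(1/4)·T_e.
With k = 4: T_4 = (5+1−4)^¼·104.0 K = 123.7 K.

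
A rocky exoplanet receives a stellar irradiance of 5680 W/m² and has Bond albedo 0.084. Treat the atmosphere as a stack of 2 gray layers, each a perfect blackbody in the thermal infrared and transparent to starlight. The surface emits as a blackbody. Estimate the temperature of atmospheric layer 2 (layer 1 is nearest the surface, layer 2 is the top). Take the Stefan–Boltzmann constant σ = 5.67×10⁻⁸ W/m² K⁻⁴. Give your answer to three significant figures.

389 K

OLR = S(1−α)/4 = 1301 W/m²; the top layer radiates at T_e = 389.2 K.
The net upward flux σT_e⁴ is constant between every pair of levels, so T_k⁴ = (N+1−k)T_e⁴.
T_2 = (1)^(1/4)·389.2 = 389.2 K.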